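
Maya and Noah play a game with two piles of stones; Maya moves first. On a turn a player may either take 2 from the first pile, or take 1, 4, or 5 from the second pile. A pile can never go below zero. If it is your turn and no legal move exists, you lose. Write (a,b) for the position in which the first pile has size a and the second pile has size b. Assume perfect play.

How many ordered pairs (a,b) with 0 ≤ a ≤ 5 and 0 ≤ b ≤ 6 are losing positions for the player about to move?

12

Build the W/L table. Terminal = L. A non-terminal position is W if it has a move to some L; otherwise it is L.
Every move lowers a or b (never raises either), so fill the grid row by row in increasing a, and left to right within a row: each cell's successors are then already labelled.
      b=0  b=1  b=2  b=3  b=4  b=5  b=6
a=0:    L    W    L    W    W    W    W
a=1:    L    W    L    W    W    W    W
a=2:    W    L    W    L    W    W    W
a=3:    W    L    W    L    W    W    W
a=4:    L    W    L    W    W    W    W
a=5:    L    W    L    W    W    W    W
Cells with no legal move (terminal, hence L): (0,0), (1,0).
The remaining L cells, each justified by listing all of its moves:
(0,2): the only move is to (0,1)(W), a W ⇒ L
(1,2): the only move is to (1,1)(W), a W ⇒ L
(2,1): moves to (0,1)(W), (2,0)(W); every one is W ⇒ L
(2,3): moves to (0,3)(W), (2,2)(W); every one is W ⇒ L
(3,1): moves to (1,1)(W), (3,0)(W); every one is W ⇒ L
(3,3): moves to (1,3)(W), (3,2)(W); every one is W ⇒ L
(4,0): the only move is to (2,0)(W), a W ⇒ L
(4,2): moves to (2,2)(W), (4,1)(W); every one is W ⇒ L
(5,0): the only move is to (3,0)(W), a W ⇒ L
(5,2): moves to (3,2)(W), (5,1)(W); every one is W ⇒ L
Every other cell has at least one move into one of the L cells above, so it is W.
L cells per row: a=0: 2, a=1: 2, a=2: 2, a=3: 2, a=4: 2, a=5: 2; total 12.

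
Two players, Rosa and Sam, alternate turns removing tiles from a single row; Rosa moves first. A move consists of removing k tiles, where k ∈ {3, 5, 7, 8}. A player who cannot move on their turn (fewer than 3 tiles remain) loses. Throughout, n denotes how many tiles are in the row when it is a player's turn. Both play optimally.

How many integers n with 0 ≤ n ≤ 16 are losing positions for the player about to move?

Label each position W (a win for the player to move) or L (a loss). A position with no legal move is L; any other position is W exactly when some move reaches an L, and L when every move reaches a W.
n=0: no move → L
n=1: no move → L
n=2: no move → L
n=3: reaches L-position 0 → W
n=4: reaches L-position 1 → W
n=5: reaches L-position 2 → W
n=6: reaches L-position 1 → W
n=7: reaches L-position 2 → W
n=8: reaches L-position 1 → W
n=9: reaches L-position 2 → W
n=10: reaches L-position 2 → W
n=11: only reaches 8(W), 6(W), 4(W), 3(W), all W → L
n=12: only reaches 9(W), 7(W), 5(W), 4(W), all W → L
n=13: only reaches 10(W), 8(W), 6(W), 5(W), all W → L
n=14: reaches L-position 11 → W
n=15: reaches L-position 12 → W
n=16: reaches L-position 13 → W
L entries with 0 ≤ n ≤ 16: n = 0, 1, 2, 11, 12, 13; that makes 6.

6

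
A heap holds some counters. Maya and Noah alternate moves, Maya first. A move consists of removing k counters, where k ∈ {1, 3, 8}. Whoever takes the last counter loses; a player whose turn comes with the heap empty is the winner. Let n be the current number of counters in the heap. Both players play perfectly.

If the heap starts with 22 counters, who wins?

Compute win/loss labels from the base case upward. A position with no move is W. Any other position is W if it can reach an L in one move, else L.
n=0: no move; the opponent has just taken the last counter and therefore loses → W
n=1: only reaches 0(W), which is W → L
n=2: reaches L-position 1 → W
n=3: only reaches 2(W), 0(W), all W → L
n=4: reaches L-position 3 → W
n=5: only reaches 4(W), 2(W), all W → L
n=6: reaches L-position 5 → W
n=7: only reaches 6(W), 4(W), all W → L
n=8: reaches L-position 7 → W
n=9: reaches L-position 1 → W
n=10: reaches L-position 7 → W
n=11: reaches L-position 3 → W
n=12: only reaches 11(W), 9(W), 4(W), all W → L
n=13: reaches L-position 12 → W
n=14: only reaches 13(W), 11(W), 6(W), all W → L
n=15: reaches L-position 14 → W
n=16: only reaches 15(W), 13(W), 8(W), all W → L
n=17: reaches L-position 16 → W
n=18: only reaches 17(W), 15(W), 10(W), all W → L
n=19: reaches L-position 18 → W
n=20: reaches L-position 12 → W
n=21: reaches L-position 18 → W
n=22: reaches L-position 14 → W
From 22 Maya can remove 8, leaving 14, reaching an L position.

Maya wins.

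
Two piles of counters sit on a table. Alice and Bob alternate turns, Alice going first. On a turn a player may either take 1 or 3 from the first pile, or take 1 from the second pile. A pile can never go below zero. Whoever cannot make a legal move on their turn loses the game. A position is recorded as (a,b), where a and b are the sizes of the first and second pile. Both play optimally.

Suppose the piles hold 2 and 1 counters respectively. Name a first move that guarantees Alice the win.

Move to (1,1).

Build the W/L table. Terminal = L. A non-terminal position is W if it has a move to some L; otherwise it is L.
No move ever increases a pile, so every position that can arise here has a ≤ 2 and b ≤ 1; it is enough to label the cells with 0 ≤ a ≤ 2 and 0 ≤ b ≤ 1.
Every move lowers a or b (never raises either), so fill the grid row by row in increasing a, and left to right within a row: each cell's successors are then already labelled.
      b=0  b=1
a=0:    L    W
a=1:    W    L
a=2:    L    W
Cells with no legal move (terminal, hence L): (0,0).
The remaining L cells, each justified by listing all of its moves:
(1,1): moves to (0,1)(W), (1,0)(W); every one is W ⇒ L
(2,0): the only move is to (1,0)(W), a W ⇒ L
Every other cell has at least one move into one of the L cells above, so it is W.
From (2,1), the L positions reachable in one move are: (1,1), (2,0). Any move reaching one of these is winning.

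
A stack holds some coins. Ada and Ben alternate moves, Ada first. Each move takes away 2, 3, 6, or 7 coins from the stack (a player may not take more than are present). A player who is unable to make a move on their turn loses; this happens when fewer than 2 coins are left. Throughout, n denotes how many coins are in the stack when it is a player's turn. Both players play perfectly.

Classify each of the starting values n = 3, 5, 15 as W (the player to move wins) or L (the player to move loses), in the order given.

Classify positions by backward induction: terminal positions (no move available) are L. From any other position, the mover wins iff some move reaches an L.
n=0: no move → L
n=1: no move → L
n=2: can move to 0, which is L ⇒ W
n=3: can move to 1, which is L ⇒ W
n=4: can move to 1, which is L ⇒ W
n=5: moves to 3(W), 2(W); every one is W ⇒ L
n=6: can move to 0, which is L ⇒ W
n=7: can move to 5, which is L ⇒ W
n=8: can move to 5, which is L ⇒ W
n=9: moves to 7(W), 6(W), 3(W), 2(W); every one is W ⇒ L
n=10: moves to 8(W), 7(W), 4(W), 3(W); every one is W ⇒ L
n=11: can move to 9, which is L ⇒ W
n=12: can move to 10, which is L ⇒ W
n=13: can move to 10, which is L ⇒ W
n=14: moves to 12(W), 11(W), 8(W), 7(W); every one is W ⇒ L
n=15: can move to 9, which is L ⇒ W

3: W, 5: L, 15: W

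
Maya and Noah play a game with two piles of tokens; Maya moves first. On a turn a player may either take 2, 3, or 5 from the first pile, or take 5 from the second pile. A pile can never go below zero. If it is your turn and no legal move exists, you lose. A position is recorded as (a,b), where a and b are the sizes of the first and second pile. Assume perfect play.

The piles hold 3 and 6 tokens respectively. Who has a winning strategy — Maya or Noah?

Classify positions by backward induction: terminal positions (no move available) are L. From any other position, the mover wins iff some move reaches an L.
No move ever increases a pile, so every position that can arise here has a ≤ 3 and b ≤ 6; it is enough to label the cells with 0 ≤ a ≤ 3 and 0 ≤ b ≤ 6.
Every move lowers a or b (never raises either), so fill the grid row by row in increasing a, and left to right within a row: each cell's successors are then already labelled.
      b=0  b=1  b=2  b=3  b=4  b=5  b=6
a=0:    L    L    L    L    L    W    W
a=1:    L    L    L    L    L    W    W
a=2:    W    W    W    W    W    L    L
a=3:    W    W    W    W    W    L    L
Cells with no legal move (terminal, hence L): (0,0), (0,1), (0,2), (0,3), (0,4), (1,0), (1,1), (1,2), (1,3), (1,4).
The remaining L cells, each justified by listing all of its moves:
(2,5): →(0,5)(W), (2,0)(W) — all W, so L
(2,6): →(0,6)(W), (2,1)(W) — all W, so L
(3,5): →(1,5)(W), (0,5)(W), (3,0)(W) — all W, so L
(3,6): →(1,6)(W), (0,6)(W), (3,1)(W) — all W, so L
Every other cell has at least one move into one of the L cells above, so it is W.
Every move from (3,6) reaches a W position, so the mover loses.

Noah wins.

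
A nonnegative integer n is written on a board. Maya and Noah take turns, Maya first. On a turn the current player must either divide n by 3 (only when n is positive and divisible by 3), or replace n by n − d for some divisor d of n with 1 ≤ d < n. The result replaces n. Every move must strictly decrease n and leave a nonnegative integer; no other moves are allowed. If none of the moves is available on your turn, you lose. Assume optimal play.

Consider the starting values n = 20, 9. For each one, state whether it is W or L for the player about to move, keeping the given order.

20: W, 9: L

Work bottom-up. With no move the player to move loses. Otherwise the position is W if at least one move leads to an L position for the opponent, and L if every move leads to a W.
n=0: no move → L
n=1: no move → L
n=2: W (go to 1, an L position)
n=3: W (go to 1, an L position)
n=4: L (options 2(W), 3(W) are all W)
n=5: W (go to 4, an L position)
n=6: W (go to 4, an L position)
n=7: L (sole option 6(W) is W)
n=8: W (go to 4, an L position)
n=9: L (options 3(W), 6(W), 8(W) are all W)
n=10: W (go to 9, an L position)
n=11: L (sole option 10(W) is W)
n=12: W (go to 4, an L position)
n=13: L (sole option 12(W) is W)
n=14: W (go to 7, an L position)
n=15: L (options 5(W), 10(W), 12(W), 14(W) are all W)
n=16: W (go to 15, an L position)
n=17: L (sole option 16(W) is W)
n=18: W (go to 9, an L position)
n=19: L (sole option 18(W) is W)
n=20: W (go to 15, an L position)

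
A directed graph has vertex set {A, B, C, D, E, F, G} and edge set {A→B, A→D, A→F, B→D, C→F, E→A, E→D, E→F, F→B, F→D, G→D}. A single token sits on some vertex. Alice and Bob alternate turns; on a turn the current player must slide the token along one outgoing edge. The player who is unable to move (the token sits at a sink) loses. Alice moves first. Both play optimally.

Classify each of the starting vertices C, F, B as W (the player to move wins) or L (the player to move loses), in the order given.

C: L, F: W, B: W

Work bottom-up. With no move the player to move loses. Otherwise the position is W if at least one move leads to an L position for the opponent, and L if every move leads to a W.
Every edge goes from a vertex to one that appears earlier in the order D, B, F, C, A, G, E, so processing vertices in that order labels each vertex after all of its successors.
D: no outgoing edge → L
B: W (go to D, an L position)
F: W (go to D, an L position)
C: L (sole option F(W) is W)
A: W (go to D, an L position)
G: W (go to D, an L position)
E: W (go to D, an L position)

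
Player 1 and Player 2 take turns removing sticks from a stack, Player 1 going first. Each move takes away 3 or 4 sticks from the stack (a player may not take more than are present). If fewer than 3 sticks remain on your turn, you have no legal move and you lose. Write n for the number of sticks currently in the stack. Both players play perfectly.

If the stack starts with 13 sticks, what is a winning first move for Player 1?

Remove 4, leaving 9.

Build the W/L table. Terminal = L. A non-terminal position is W if it has a move to some L; otherwise it is L.
n=0: no move → L
n=1: no move → L
n=2: no move → L
n=3: can move to 0, which is L ⇒ W
n=4: can move to 1, which is L ⇒ W
n=5: can move to 2, which is L ⇒ W
n=6: can move to 2, which is L ⇒ W
n=7: moves to 4(W), 3(W); every one is W ⇒ L
n=8: moves to 5(W), 4(W); every one is W ⇒ L
n=9: moves to 6(W), 5(W); every one is W ⇒ L
n=10: can move to 7, which is L ⇒ W
n=11: can move to 8, which is L ⇒ W
n=12: can move to 9, which is L ⇒ W
n=13: can move to 9, which is L ⇒ W
From 13, the L positions reachable in one move are: 9.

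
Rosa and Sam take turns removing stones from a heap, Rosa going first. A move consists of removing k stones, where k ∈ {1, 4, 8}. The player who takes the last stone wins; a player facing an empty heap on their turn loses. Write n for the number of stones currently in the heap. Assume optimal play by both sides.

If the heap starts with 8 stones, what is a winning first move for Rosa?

Compute win/loss labels from the base case upward. A position with no move is L. Any other position is W if it can reach an L in one move, else L.
n=0: no move → L
n=1: reaches L-position 0 → W
n=2: only reaches 1(W), which is W → L
n=3: reaches L-position 2 → W
n=4: reaches L-position 0 → W
n=5: only reaches 4(W), 1(W), all W → L
n=6: reaches L-position 5 → W
n=7: only reaches 6(W), 3(W), all W → L
n=8: reaches L-position 7 → W
From 8, the L positions reachable in one move are: 7, 0. Any move reaching one of these is winning.

Remove 1, leaving 7.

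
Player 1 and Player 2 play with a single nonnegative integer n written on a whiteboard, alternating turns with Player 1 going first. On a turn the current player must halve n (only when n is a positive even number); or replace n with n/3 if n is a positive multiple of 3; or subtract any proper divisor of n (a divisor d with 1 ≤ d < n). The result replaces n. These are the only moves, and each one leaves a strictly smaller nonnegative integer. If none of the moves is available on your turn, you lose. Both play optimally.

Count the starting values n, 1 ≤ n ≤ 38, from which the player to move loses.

14

Classify positions by backward induction: terminal positions (no move available) are L. From any other position, the mover wins iff some move reaches an L.
n=0: no move → L
n=1: no move → L
n=2: →1(L), so W
n=3: →1(L), so W
n=4: →2(W), 3(W) — all W, so L
n=5: →4(L), so W
n=6: →4(L), so W
n=7: →6(W) only, which is W, so L
n=8: →4(L), so W
n=9: →3(W), 6(W), 8(W) — all W, so L
n=10: →9(L), so W
n=11: →10(W) only, which is W, so L
n=12: →4(L), so W
n=13: →12(W) only, which is W, so L
n=14: →7(L), so W
n=15: →5(W), 10(W), 12(W), 14(W) — all W, so L
n=16: →15(L), so W
n=17: →16(W) only, which is W, so L
n=18: →9(L), so W
n=19: →18(W) only, which is W, so L
n=20: →15(L), so W
n=21: →7(L), so W
n=22: →11(L), so W
n=23: →22(W) only, which is W, so L
n=24: →23(L), so W
n=25: →20(W), 24(W) — all W, so L
n=26: →13(L), so W
n=27: →9(L), so W
n=28: →14(W), 21(W), 24(W), 26(W), 27(W) — all W, so L
n=29: →28(L), so W
n=30: →15(L), so W
n=31: →30(W) only, which is W, so L
n=32: →28(L), so W
n=33: →11(L), so W
n=34: →17(L), so W
n=35: →28(L), so W
n=36: →12(W), 18(W), 24(W), 27(W), 30(W), 32(W), 33(W), 34(W), 35(W) — all W, so L
n=37: →36(L), so W
n=38: →19(L), so W
L entries with 1 ≤ n ≤ 38 (n=0 is outside the asked range and is not counted): n = 1, 4, 7, 9, 11, 13, 15, 17, 19, 23, 25, 28, 31, 36; that makes 14.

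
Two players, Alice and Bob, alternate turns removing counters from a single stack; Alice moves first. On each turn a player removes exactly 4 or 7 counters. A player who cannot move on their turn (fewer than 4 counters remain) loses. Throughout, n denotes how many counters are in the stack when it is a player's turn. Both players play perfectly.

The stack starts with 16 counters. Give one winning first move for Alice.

Build the W/L table. Terminal = L. A non-terminal position is W if it has a move to some L; otherwise it is L.
n=0: no move → L
n=1: no move → L
n=2: no move → L
n=3: no move → L
n=4: →0(L), so W
n=5: →1(L), so W
n=6: →2(L), so W
n=7: →3(L), so W
n=8: →1(L), so W
n=9: →2(L), so W
n=10: →3(L), so W
n=11: →7(W), 4(W) — all W, so L
n=12: →8(W), 5(W) — all W, so L
n=13: →9(W), 6(W) — all W, so L
n=14: →10(W), 7(W) — all W, so L
n=15: →11(L), so W
n=16: →12(L), so W
From 16, the L positions reachable in one move are: 12.

Remove 4, leaving 12.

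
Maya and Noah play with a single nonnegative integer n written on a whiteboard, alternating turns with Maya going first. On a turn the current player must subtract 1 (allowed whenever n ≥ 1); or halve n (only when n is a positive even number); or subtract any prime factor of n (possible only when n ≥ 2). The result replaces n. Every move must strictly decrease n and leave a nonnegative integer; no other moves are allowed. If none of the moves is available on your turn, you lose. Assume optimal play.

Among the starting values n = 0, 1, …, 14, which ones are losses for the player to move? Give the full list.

Label each position W (a win for the player to move) or L (a loss). A position with no legal move is L; any other position is W exactly when some move reaches an L, and L when every move reaches a W.
n=0: no move → L
n=1: reaches L-position 0 → W
n=2: reaches L-position 0 → W
n=3: reaches L-position 0 → W
n=4: only reaches 2(W), 3(W), all W → L
n=5: reaches L-position 0 → W
n=6: reaches L-position 4 → W
n=7: reaches L-position 0 → W
n=8: reaches L-position 4 → W
n=9: only reaches 6(W), 8(W), all W → L
n=10: reaches L-position 9 → W
n=11: reaches L-position 0 → W
n=12: reaches L-position 9 → W
n=13: reaches L-position 0 → W
n=14: only reaches 7(W), 12(W), 13(W), all W → L
Reading off the rows marked L gives the requested list; there are 4 such values of n.

0, 4, 9, 14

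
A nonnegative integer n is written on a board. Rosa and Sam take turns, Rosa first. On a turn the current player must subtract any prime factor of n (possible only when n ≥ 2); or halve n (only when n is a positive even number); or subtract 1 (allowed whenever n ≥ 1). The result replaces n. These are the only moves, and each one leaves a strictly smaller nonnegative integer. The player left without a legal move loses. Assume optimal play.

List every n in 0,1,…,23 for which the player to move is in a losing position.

0, 4, 9, 14, 20

Build the W/L table. Terminal = L. A non-terminal position is W if it has a move to some L; otherwise it is L.
n=0: no move → L
n=1: reaches L-position 0 → W
n=2: reaches L-position 0 → W
n=3: reaches L-position 0 → W
n=4: only reaches 2(W), 3(W), all W → L
n=5: reaches L-position 0 → W
n=6: reaches L-position 4 → W
n=7: reaches L-position 0 → W
n=8: reaches L-position 4 → W
n=9: only reaches 6(W), 8(W), all W → L
n=10: reaches L-position 9 → W
n=11: reaches L-position 0 → W
n=12: reaches L-position 9 → W
n=13: reaches L-position 0 → W
n=14: only reaches 7(W), 12(W), 13(W), all W → L
n=15: reaches L-position 14 → W
n=16: reaches L-position 14 → W
n=17: reaches L-position 0 → W
n=18: reaches L-position 9 → W
n=19: reaches L-position 0 → W
n=20: only reaches 10(W), 15(W), 18(W), 19(W), all W → L
n=21: reaches L-position 14 → W
n=22: reaches L-position 20 → W
n=23: reaches L-position 0 → W
The losing starting values of n are exactly the entries labelled L in this table (5 of them).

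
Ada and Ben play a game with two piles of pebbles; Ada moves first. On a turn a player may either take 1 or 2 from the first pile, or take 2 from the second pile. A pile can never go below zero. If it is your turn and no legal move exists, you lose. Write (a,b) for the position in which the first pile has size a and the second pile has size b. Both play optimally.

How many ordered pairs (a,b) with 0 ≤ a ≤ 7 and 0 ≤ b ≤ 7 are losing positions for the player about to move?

Use the standard recursion: the mover loses at a terminal position; elsewhere, the mover wins exactly when some move hands the opponent an L position.
Every move lowers a or b (never raises either), so fill the grid row by row in increasing a, and left to right within a row: each cell's successors are then already labelled.
      b=0  b=1  b=2  b=3  b=4  b=5  b=6  b=7
a=0:    L    L    W    W    L    L    W    W
a=1:    W    W    L    L    W    W    L    L
a=2:    W    W    W    W    W    W    W    W
a=3:    L    L    W    W    L    L    W    W
a=4:    W    W    L    L    W    W    L    L
a=5:    W    W    W    W    W    W    W    W
a=6:    L    L    W    W    L    L    W    W
a=7:    W    W    L    L    W    W    L    L
Cells with no legal move (terminal, hence L): (0,0), (0,1).
The remaining L cells, each justified by listing all of its moves:
(0,4): only reaches (0,2)(W), which is W → L
(0,5): only reaches (0,3)(W), which is W → L
(1,2): only reaches (0,2)(W), (1,0)(W), all W → L
(1,3): only reaches (0,3)(W), (1,1)(W), all W → L
(1,6): only reaches (0,6)(W), (1,4)(W), all W → L
(1,7): only reaches (0,7)(W), (1,5)(W), all W → L
(3,0): only reaches (2,0)(W), (1,0)(W), all W → L
(3,1): only reaches (2,1)(W), (1,1)(W), all W → L
(3,4): only reaches (2,4)(W), (1,4)(W), (3,2)(W), all W → L
(3,5): only reaches (2,5)(W), (1,5)(W), (3,3)(W), all W → L
(4,2): only reaches (3,2)(W), (2,2)(W), (4,0)(W), all W → L
(4,3): only reaches (3,3)(W), (2,3)(W), (4,1)(W), all W → L
(4,6): only reaches (3,6)(W), (2,6)(W), (4,4)(W), all W → L
(4,7): only reaches (3,7)(W), (2,7)(W), (4,5)(W), all W → L
(6,0): only reaches (5,0)(W), (4,0)(W), all W → L
(6,1): only reaches (5,1)(W), (4,1)(W), all W → L
(6,4): only reaches (5,4)(W), (4,4)(W), (6,2)(W), all W → L
(6,5): only reaches (5,5)(W), (4,5)(W), (6,3)(W), all W → L
(7,2): only reaches (6,2)(W), (5,2)(W), (7,0)(W), all W → L
(7,3): only reaches (6,3)(W), (5,3)(W), (7,1)(W), all W → L
(7,6): only reaches (6,6)(W), (5,6)(W), (7,4)(W), all W → L
(7,7): only reaches (6,7)(W), (5,7)(W), (7,5)(W), all W → L
Every other cell has at least one move into one of the L cells above, so it is W.
L cells per row: a=0: 4, a=1: 4, a=2: 0, a=3: 4, a=4: 4, a=5: 0, a=6: 4, a=7: 4; total 24.

24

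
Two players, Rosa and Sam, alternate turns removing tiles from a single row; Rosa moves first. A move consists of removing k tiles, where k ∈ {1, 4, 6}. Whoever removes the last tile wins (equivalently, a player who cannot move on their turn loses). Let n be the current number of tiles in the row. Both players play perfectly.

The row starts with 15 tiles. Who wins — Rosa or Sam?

Sam wins.

Build the W/L table. Terminal = L. A non-terminal position is W if it has a move to some L; otherwise it is L.
n=0: no move → L
n=1: W (go to 0, an L position)
n=2: L (sole option 1(W) is W)
n=3: W (go to 2, an L position)
n=4: W (go to 0, an L position)
n=5: L (options 4(W), 1(W) are all W)
n=6: W (go to 5, an L position)
n=7: L (options 6(W), 3(W), 1(W) are all W)
n=8: W (go to 7, an L position)
n=9: W (go to 5, an L position)
n=10: L (options 9(W), 6(W), 4(W) are all W)
n=11: W (go to 10, an L position)
n=12: L (options 11(W), 8(W), 6(W) are all W)
n=13: W (go to 12, an L position)
n=14: W (go to 10, an L position)
n=15: L (options 14(W), 11(W), 9(W) are all W)
The starting position 15 is L: whatever Rosa does, the opponent receives a W position.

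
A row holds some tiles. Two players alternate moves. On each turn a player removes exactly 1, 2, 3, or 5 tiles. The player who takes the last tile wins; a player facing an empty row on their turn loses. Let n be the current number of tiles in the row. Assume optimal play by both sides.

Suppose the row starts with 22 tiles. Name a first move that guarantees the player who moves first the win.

Remove 2, leaving 20.

Label each position W (a win for the player to move) or L (a loss). A position with no legal move is L; any other position is W exactly when some move reaches an L, and L when every move reaches a W.
n=0: no move → L
n=1: can move to 0, which is L ⇒ W
n=2: can move to 0, which is L ⇒ W
n=3: can move to 0, which is L ⇒ W
n=4: moves to 3(W), 2(W), 1(W); every one is W ⇒ L
n=5: can move to 4, which is L ⇒ W
n=6: can move to 4, which is L ⇒ W
n=7: can move to 4, which is L ⇒ W
n=8: moves to 7(W), 6(W), 5(W), 3(W); every one is W ⇒ L
n=9: can move to 8, which is L ⇒ W
n=10: can move to 8, which is L ⇒ W
n=11: can move to 8, which is L ⇒ W
n=12: moves to 11(W), 10(W), 9(W), 7(W); every one is W ⇒ L
n=13: can move to 12, which is L ⇒ W
n=14: can move to 12, which is L ⇒ W
n=15: can move to 12, which is L ⇒ W
n=16: moves to 15(W), 14(W), 13(W), 11(W); every one is W ⇒ L
n=17: can move to 16, which is L ⇒ W
n=18: can move to 16, which is L ⇒ W
n=19: can move to 16, which is L ⇒ W
n=20: moves to 19(W), 18(W), 17(W), 15(W); every one is W ⇒ L
n=21: can move to 20, which is L ⇒ W
n=22: can move to 20, which is L ⇒ W
From 22, the L positions reachable in one move are: 20.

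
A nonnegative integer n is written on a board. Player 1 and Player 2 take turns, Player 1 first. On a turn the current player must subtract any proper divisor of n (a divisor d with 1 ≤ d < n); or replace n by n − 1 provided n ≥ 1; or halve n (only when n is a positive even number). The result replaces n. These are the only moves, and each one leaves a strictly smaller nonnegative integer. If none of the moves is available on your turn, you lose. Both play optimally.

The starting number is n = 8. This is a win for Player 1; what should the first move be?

Use the standard recursion: the mover loses at a terminal position; elsewhere, the mover wins exactly when some move hands the opponent an L position.
n=0: no move → L
n=1: can move to 0, which is L ⇒ W
n=2: the only move is to 1(W), a W ⇒ L
n=3: can move to 2, which is L ⇒ W
n=4: can move to 2, which is L ⇒ W
n=5: the only move is to 4(W), a W ⇒ L
n=6: can move to 5, which is L ⇒ W
n=7: the only move is to 6(W), a W ⇒ L
n=8: can move to 7, which is L ⇒ W
From 8, the L positions reachable in one move are: 7.

Move to 7.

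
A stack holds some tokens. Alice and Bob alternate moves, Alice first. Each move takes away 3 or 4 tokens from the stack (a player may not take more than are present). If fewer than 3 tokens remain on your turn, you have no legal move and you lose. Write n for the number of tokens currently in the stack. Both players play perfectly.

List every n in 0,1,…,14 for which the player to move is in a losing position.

0, 1, 2, 7, 8, 9, 14

Build the W/L table. Terminal = L. A non-terminal position is W if it has a move to some L; otherwise it is L.
n=0: no move → L
n=1: no move → L
n=2: no move → L
n=3: can move to 0, which is L ⇒ W
n=4: can move to 1, which is L ⇒ W
n=5: can move to 2, which is L ⇒ W
n=6: can move to 2, which is L ⇒ W
n=7: moves to 4(W), 3(W); every one is W ⇒ L
n=8: moves to 5(W), 4(W); every one is W ⇒ L
n=9: moves to 6(W), 5(W); every one is W ⇒ L
n=10: can move to 7, which is L ⇒ W
n=11: can move to 8, which is L ⇒ W
n=12: can move to 9, which is L ⇒ W
n=13: can move to 9, which is L ⇒ W
n=14: moves to 11(W), 10(W); every one is W ⇒ L
Reading off the rows marked L gives the requested list; there are 7 such values of n.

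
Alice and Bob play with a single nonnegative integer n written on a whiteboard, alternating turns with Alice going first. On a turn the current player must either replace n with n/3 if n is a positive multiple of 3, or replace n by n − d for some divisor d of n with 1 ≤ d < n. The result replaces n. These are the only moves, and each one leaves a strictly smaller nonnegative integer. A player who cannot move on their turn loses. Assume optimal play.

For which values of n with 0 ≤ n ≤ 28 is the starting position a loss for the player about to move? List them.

Work bottom-up. With no move the player to move loses. Otherwise the position is W if at least one move leads to an L position for the opponent, and L if every move leads to a W.
n=0: no move → L
n=1: no move → L
n=2: can move to 1, which is L ⇒ W
n=3: can move to 1, which is L ⇒ W
n=4: moves to 2(W), 3(W); every one is W ⇒ L
n=5: can move to 4, which is L ⇒ W
n=6: can move to 4, which is L ⇒ W
n=7: the only move is to 6(W), a W ⇒ L
n=8: can move to 4, which is L ⇒ W
n=9: moves to 3(W), 6(W), 8(W); every one is W ⇒ L
n=10: can move to 9, which is L ⇒ W
n=11: the only move is to 10(W), a W ⇒ L
n=12: can move to 4, which is L ⇒ W
n=13: the only move is to 12(W), a W ⇒ L
n=14: can move to 7, which is L ⇒ W
n=15: moves to 5(W), 10(W), 12(W), 14(W); every one is W ⇒ L
n=16: can move to 15, which is L ⇒ W
n=17: the only move is to 16(W), a W ⇒ L
n=18: can move to 9, which is L ⇒ W
n=19: the only move is to 18(W), a W ⇒ L
n=20: can move to 15, which is L ⇒ W
n=21: can move to 7, which is L ⇒ W
n=22: can move to 11, which is L ⇒ W
n=23: the only move is to 22(W), a W ⇒ L
n=24: can move to 23, which is L ⇒ W
n=25: moves to 20(W), 24(W); every one is W ⇒ L
n=26: can move to 13, which is L ⇒ W
n=27: can move to 9, which is L ⇒ W
n=28: moves to 14(W), 21(W), 24(W), 26(W), 27(W); every one is W ⇒ L
The losing starting values of n are exactly the entries labelled L in this table (13 of them).

0, 1, 4, 7, 9, 11, 13, 15, 17, 19, 23, 25, 28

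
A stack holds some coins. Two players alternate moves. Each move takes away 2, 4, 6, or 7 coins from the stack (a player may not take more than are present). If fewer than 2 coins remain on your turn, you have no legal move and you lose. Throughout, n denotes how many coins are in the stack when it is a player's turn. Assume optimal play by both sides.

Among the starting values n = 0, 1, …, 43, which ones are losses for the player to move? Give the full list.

0, 1, 9, 10, 18, 19, 27, 28, 36, 37

Compute win/loss labels from the base case upward. A position with no move is L. Any other position is W if it can reach an L in one move, else L.
n=0: no move → L
n=1: no move → L
n=2: can move to 0, which is L ⇒ W
n=3: can move to 1, which is L ⇒ W
n=4: can move to 0, which is L ⇒ W
n=5: can move to 1, which is L ⇒ W
n=6: can move to 0, which is L ⇒ W
n=7: can move to 1, which is L ⇒ W
n=8: can move to 1, which is L ⇒ W
n=9: moves to 7(W), 5(W), 3(W), 2(W); every one is W ⇒ L
n=10: moves to 8(W), 6(W), 4(W), 3(W); every one is W ⇒ L
n=11: can move to 9, which is L ⇒ W
n=12: can move to 10, which is L ⇒ W
n=13: can move to 9, which is L ⇒ W
n=14: can move to 10, which is L ⇒ W
n=15: can move to 9, which is L ⇒ W
n=16: can move to 10, which is L ⇒ W
n=17: can move to 10, which is L ⇒ W
n=18: moves to 16(W), 14(W), 12(W), 11(W); every one is W ⇒ L
n=19: moves to 17(W), 15(W), 13(W), 12(W); every one is W ⇒ L
n=20: can move to 18, which is L ⇒ W
n=21: can move to 19, which is L ⇒ W
n=22: can move to 18, which is L ⇒ W
n=23: can move to 19, which is L ⇒ W
n=24: can move to 18, which is L ⇒ W
n=25: can move to 19, which is L ⇒ W
n=26: can move to 19, which is L ⇒ W
n=27: moves to 25(W), 23(W), 21(W), 20(W); every one is W ⇒ L
n=28: moves to 26(W), 24(W), 22(W), 21(W); every one is W ⇒ L
n=29: can move to 27, which is L ⇒ W
n=30: can move to 28, which is L ⇒ W
n=31: can move to 27, which is L ⇒ W
n=32: can move to 28, which is L ⇒ W
n=33: can move to 27, which is L ⇒ W
n=34: can move to 28, which is L ⇒ W
n=35: can move to 28, which is L ⇒ W
n=36: moves to 34(W), 32(W), 30(W), 29(W); every one is W ⇒ L
n=37: moves to 35(W), 33(W), 31(W), 30(W); every one is W ⇒ L
n=38: can move to 36, which is L ⇒ W
n=39: can move to 37, which is L ⇒ W
n=40: can move to 36, which is L ⇒ W
n=41: can move to 37, which is L ⇒ W
n=42: can move to 36, which is L ⇒ W
n=43: can move to 37, which is L ⇒ W
Reading off the rows marked L gives the requested list; there are 10 such values of n.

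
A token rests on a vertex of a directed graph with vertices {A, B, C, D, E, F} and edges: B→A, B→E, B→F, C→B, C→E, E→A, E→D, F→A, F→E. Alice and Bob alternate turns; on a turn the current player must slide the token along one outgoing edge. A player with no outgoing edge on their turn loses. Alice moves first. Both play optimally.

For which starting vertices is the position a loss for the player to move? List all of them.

A, C, D

Build the W/L table. Terminal = L. A non-terminal position is W if it has a move to some L; otherwise it is L.
Every edge goes from a vertex to one that appears earlier in the order D, A, E, F, B, C, so processing vertices in that order labels each vertex after all of its successors.
D: no outgoing edge → L
A: no outgoing edge → L
E: can move to A, which is L ⇒ W
F: can move to A, which is L ⇒ W
B: can move to A, which is L ⇒ W
C: moves to B(W), E(W); every one is W ⇒ L
Reading off the rows marked L gives the requested list; there are 3 such vertices.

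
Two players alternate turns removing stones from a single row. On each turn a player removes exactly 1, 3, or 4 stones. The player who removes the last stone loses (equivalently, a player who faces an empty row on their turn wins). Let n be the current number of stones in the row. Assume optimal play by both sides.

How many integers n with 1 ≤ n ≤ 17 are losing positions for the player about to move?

Build the W/L table. Terminal = W. A non-terminal position is W if it has a move to some L; otherwise it is L.
n=0: no move; the opponent has just taken the last stone and therefore loses → W
n=1: only reaches 0(W), which is W → L
n=2: reaches L-position 1 → W
n=3: only reaches 2(W), 0(W), all W → L
n=4: reaches L-position 3 → W
n=5: reaches L-position 1 → W
n=6: reaches L-position 3 → W
n=7: reaches L-position 3 → W
n=8: only reaches 7(W), 5(W), 4(W), all W → L
n=9: reaches L-position 8 → W
n=10: only reaches 9(W), 7(W), 6(W), all W → L
n=11: reaches L-position 10 → W
n=12: reaches L-position 8 → W
n=13: reaches L-position 10 → W
n=14: reaches L-position 10 → W
n=15: only reaches 14(W), 12(W), 11(W), all W → L
n=16: reaches L-position 15 → W
n=17: only reaches 16(W), 14(W), 13(W), all W → L
L entries with 1 ≤ n ≤ 17 (the range starts at n=1): n = 1, 3, 8, 10, 15, 17; that makes 6.

6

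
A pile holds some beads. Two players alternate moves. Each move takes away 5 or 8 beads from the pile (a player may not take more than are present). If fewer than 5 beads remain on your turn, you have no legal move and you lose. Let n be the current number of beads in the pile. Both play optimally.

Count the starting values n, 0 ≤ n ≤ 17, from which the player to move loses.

Work bottom-up. With no move the player to move loses. Otherwise the position is W if at least one move leads to an L position for the opponent, and L if every move leads to a W.
n=0: no move → L
n=1: no move → L
n=2: no move → L
n=3: no move → L
n=4: no move → L
n=5: reaches L-position 0 → W
n=6: reaches L-position 1 → W
n=7: reaches L-position 2 → W
n=8: reaches L-position 3 → W
n=9: reaches L-position 4 → W
n=10: reaches L-position 2 → W
n=11: reaches L-position 3 → W
n=12: reaches L-position 4 → W
n=13: only reaches 8(W), 5(W), all W → L
n=14: only reaches 9(W), 6(W), all W → L
n=15: only reaches 10(W), 7(W), all W → L
n=16: only reaches 11(W), 8(W), all W → L
n=17: only reaches 12(W), 9(W), all W → L
L entries with 0 ≤ n ≤ 17: n = 0, 1, 2, 3, 4, 13, 14, 15, 16, 17; that makes 10.

10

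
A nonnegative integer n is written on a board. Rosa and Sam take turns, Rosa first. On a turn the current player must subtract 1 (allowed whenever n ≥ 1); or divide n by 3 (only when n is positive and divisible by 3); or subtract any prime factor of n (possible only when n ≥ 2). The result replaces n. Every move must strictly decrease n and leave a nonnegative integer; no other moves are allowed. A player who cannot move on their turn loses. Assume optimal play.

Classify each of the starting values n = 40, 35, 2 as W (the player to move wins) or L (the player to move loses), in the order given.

Label each position W (a win for the player to move) or L (a loss). A position with no legal move is L; any other position is W exactly when some move reaches an L, and L when every move reaches a W.
n=0: no move → L
n=1: W (go to 0, an L position)
n=2: W (go to 0, an L position)
n=3: W (go to 0, an L position)
n=4: L (options 2(W), 3(W) are all W)
n=5: W (go to 0, an L position)
n=6: W (go to 4, an L position)
n=7: W (go to 0, an L position)
n=8: L (options 6(W), 7(W) are all W)
n=9: W (go to 8, an L position)
n=10: W (go to 8, an L position)
n=11: W (go to 0, an L position)
n=12: W (go to 4, an L position)
n=13: W (go to 0, an L position)
n=14: L (options 7(W), 12(W), 13(W) are all W)
n=15: W (go to 14, an L position)
n=16: W (go to 14, an L position)
n=17: W (go to 0, an L position)
n=18: L (options 6(W), 15(W), 16(W), 17(W) are all W)
n=19: W (go to 0, an L position)
n=20: W (go to 18, an L position)
n=21: W (go to 14, an L position)
n=22: L (options 11(W), 20(W), 21(W) are all W)
n=23: W (go to 0, an L position)
n=24: W (go to 8, an L position)
n=25: L (options 20(W), 24(W) are all W)
n=26: W (go to 25, an L position)
n=27: L (options 9(W), 24(W), 26(W) are all W)
n=28: W (go to 27, an L position)
n=29: W (go to 0, an L position)
n=30: W (go to 25, an L position)
n=31: W (go to 0, an L position)
n=32: L (options 30(W), 31(W) are all W)
n=33: W (go to 22, an L position)
n=34: W (go to 32, an L position)
n=35: L (options 28(W), 30(W), 34(W) are all W)
n=36: W (go to 35, an L position)
n=37: W (go to 0, an L position)
n=38: L (options 19(W), 36(W), 37(W) are all W)
n=39: W (go to 38, an L position)
n=40: W (go to 35, an L position)

40: W, 35: L, 2: W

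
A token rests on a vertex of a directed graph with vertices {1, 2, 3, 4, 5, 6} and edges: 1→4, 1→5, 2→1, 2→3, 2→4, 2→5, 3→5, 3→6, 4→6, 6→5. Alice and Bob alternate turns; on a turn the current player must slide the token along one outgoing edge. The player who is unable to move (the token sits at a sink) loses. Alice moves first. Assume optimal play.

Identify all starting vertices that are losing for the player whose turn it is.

4, 5

Label each position W (a win for the player to move) or L (a loss). A position with no legal move is L; any other position is W exactly when some move reaches an L, and L when every move reaches a W.
Every edge goes from a vertex to one that appears earlier in the order 5, 6, 4, 1, 3, 2, so processing vertices in that order labels each vertex after all of its successors.
5: no outgoing edge → L
6: W (go to 5, an L position)
4: L (sole option 6(W) is W)
1: W (go to 4, an L position)
3: W (go to 5, an L position)
2: W (go to 4, an L position)
Reading off the rows marked L gives the requested list; there are 2 such vertices.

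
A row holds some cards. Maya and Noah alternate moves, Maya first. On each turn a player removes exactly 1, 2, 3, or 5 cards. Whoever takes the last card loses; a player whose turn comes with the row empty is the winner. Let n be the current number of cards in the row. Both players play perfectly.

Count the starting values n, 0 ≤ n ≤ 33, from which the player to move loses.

Work bottom-up. With no move the player to move wins. Otherwise the position is W if at least one move leads to an L position for the opponent, and L if every move leads to a W.
n=0: no move; the opponent has just taken the last card and therefore loses → W
n=1: L (sole option 0(W) is W)
n=2: W (go to 1, an L position)
n=3: W (go to 1, an L position)
n=4: W (go to 1, an L position)
n=5: L (options 4(W), 3(W), 2(W), 0(W) are all W)
n=6: W (go to 5, an L position)
n=7: W (go to 5, an L position)
n=8: W (go to 5, an L position)
n=9: L (options 8(W), 7(W), 6(W), 4(W) are all W)
n=10: W (go to 9, an L position)
n=11: W (go to 9, an L position)
n=12: W (go to 9, an L position)
n=13: L (options 12(W), 11(W), 10(W), 8(W) are all W)
n=14: W (go to 13, an L position)
n=15: W (go to 13, an L position)
n=16: W (go to 13, an L position)
n=17: L (options 16(W), 15(W), 14(W), 12(W) are all W)
n=18: W (go to 17, an L position)
n=19: W (go to 17, an L position)
n=20: W (go to 17, an L position)
n=21: L (options 20(W), 19(W), 18(W), 16(W) are all W)
n=22: W (go to 21, an L position)
n=23: W (go to 21, an L position)
n=24: W (go to 21, an L position)
n=25: L (options 24(W), 23(W), 22(W), 20(W) are all W)
n=26: W (go to 25, an L position)
n=27: W (go to 25, an L position)
n=28: W (go to 25, an L position)
n=29: L (options 28(W), 27(W), 26(W), 24(W) are all W)
n=30: W (go to 29, an L position)
n=31: W (go to 29, an L position)
n=32: W (go to 29, an L position)
n=33: L (options 32(W), 31(W), 30(W), 28(W) are all W)
L entries with 0 ≤ n ≤ 33: n = 1, 5, 9, 13, 17, 21, 25, 29, 33; that makes 9.

9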